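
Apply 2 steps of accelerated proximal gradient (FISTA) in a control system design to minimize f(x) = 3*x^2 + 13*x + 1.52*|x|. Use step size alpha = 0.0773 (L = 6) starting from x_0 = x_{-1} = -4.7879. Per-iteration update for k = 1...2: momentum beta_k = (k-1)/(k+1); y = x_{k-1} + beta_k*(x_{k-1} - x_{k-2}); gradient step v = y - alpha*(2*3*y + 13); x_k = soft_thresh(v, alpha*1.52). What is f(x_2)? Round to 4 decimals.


FISTA on f(x) = 3*x^2 + 13*x + 1.52*|x|
L = 6, alpha = 0.0773
Iteration 1: beta = 0.0, y = -4.7879 + 0.0*(-4.7879 + 4.7879) = -4.7879
  grad(y) = -15.7274, v = y - alpha*grad = -3.5722
  prox(v) = soft_thresh(-3.5722, 0.1175) = -3.4547
Iteration 2: beta = 0.3333, y = -3.4547 + 0.3333*(-3.4547 + 4.7879) = -3.0103
  grad(y) = -5.0616, v = y - alpha*grad = -2.619
  prox(v) = soft_thresh(-2.619, 0.1175) = -2.5015
f(x_2) = 3*(-2.5015)^2 + 13*(-2.5015) + 1.52*|-2.5015| = -9.9447


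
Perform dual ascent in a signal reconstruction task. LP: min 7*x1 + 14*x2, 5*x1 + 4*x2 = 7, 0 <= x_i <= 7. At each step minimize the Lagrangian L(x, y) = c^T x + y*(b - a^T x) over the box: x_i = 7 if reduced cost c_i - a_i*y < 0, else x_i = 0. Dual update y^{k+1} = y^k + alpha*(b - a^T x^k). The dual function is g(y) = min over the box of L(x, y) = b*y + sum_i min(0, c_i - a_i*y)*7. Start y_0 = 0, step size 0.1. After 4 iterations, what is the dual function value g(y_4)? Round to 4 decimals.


Dual ascent for LP: min 7*x1 + 14*x2, 5*x1 + 4*x2 = 7, 0 <= x_i <= 7
Step 1: y^k = 0.0, reduced costs: (7.0, 14.0)
  x^k = (0.0, 0.0), subgradient = b - a^T x = 7.0
  y^{k+1} = 0.0 + 0.1*7.0 = 0.7
Step 2: y^k = 0.7, reduced costs: (3.5, 11.2)
  x^k = (0.0, 0.0), subgradient = b - a^T x = 7.0
  y^{k+1} = 0.7 + 0.1*7.0 = 1.4
Step 3: y^k = 1.4, reduced costs: (0.0, 8.4)
  x^k = (0.0, 0.0), subgradient = b - a^T x = 7.0
  y^{k+1} = 1.4 + 0.1*7.0 = 2.1
Step 4: y^k = 2.1, reduced costs: (-3.5, 5.6)
  x^k = (7.0, 0.0), subgradient = b - a^T x = -28.0
  y^{k+1} = 2.1 + 0.1*-28.0 = -0.7
Dual objective at y_4 = -0.7: reduced costs (10.5, 16.8), box minimizer x = (0.0, 0.0)
g(y_4) = b*y + (c1 - a1*y)*x1 + (c2 - a2*y)*x2 = 7*(-0.7) + 10.5*0.0 + 16.8*0.0 = -4.9 + 0.0 + 0.0 = -4.9


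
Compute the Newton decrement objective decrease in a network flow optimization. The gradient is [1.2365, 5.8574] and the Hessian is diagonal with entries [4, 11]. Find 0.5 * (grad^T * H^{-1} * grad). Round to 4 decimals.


Step 1: H is diagonal, so H^(-1) * g = [0.3091, 0.5325].
Step 2: g^T H^(-1) g = sum_i g_i^2 / H_ii
  = (1.2365)^2/4 + (5.8574)^2/11
  = 0.3822 + 3.119 = 3.5012
Step 3: Objective decrease = 0.5 * g^T H^(-1) g = 1.7506


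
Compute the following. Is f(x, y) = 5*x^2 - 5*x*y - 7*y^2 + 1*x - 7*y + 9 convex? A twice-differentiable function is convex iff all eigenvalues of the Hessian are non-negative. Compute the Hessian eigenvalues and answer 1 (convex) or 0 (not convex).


The Hessian of f(x,y) = 5*x^2 - 5*x*y - 7*y^2 + 1*x - 7*y + 9 is:
H = [[10, -5], [-5, -14]]
Trace = 10 - 14 = -4
Determinant = 10*-14 - (-5)^2 = -165
Discriminant = (-4)^2 - 4*-165 = 676.0
Eigenvalues: lambda_1 = -15.0, lambda_2 = 11.0
The function is not convex.

0


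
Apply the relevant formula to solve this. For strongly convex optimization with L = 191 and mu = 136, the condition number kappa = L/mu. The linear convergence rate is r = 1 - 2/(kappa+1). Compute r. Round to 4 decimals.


Step 1: Compute the condition number.
kappa = L/mu = 191/136 = 1.4044
Step 2: Compute the convergence rate.
r = 1 - 2/(kappa + 1) = 1 - 2*mu/(L + mu) = (L - mu)/(L + mu) = 55/327 = 0.1682


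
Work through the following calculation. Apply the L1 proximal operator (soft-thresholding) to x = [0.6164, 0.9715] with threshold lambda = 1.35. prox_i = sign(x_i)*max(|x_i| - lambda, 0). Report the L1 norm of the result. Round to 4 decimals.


Soft-thresholding with lambda = 1.35:
prox(0.6164) = sign(0.6164)*max(|0.6164| - 1.35, 0) = 0.0
prox(0.9715) = sign(0.9715)*max(|0.9715| - 1.35, 0) = 0.0
prox(x) = [0.0, 0.0]
||prox(x)||_1 = 0.0 + 0.0 = 0.0


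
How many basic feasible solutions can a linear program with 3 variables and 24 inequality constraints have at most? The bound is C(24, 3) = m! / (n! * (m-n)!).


Each vertex corresponds to some choice of n active constraints out of m, so the number of vertices is at most C(m, n) = m! / (n!(m-n)!).
m = 24, n = 3
Numerator: 24 * 23 * 22
Denominator: 3! = 6
C(24, 3) = 2024


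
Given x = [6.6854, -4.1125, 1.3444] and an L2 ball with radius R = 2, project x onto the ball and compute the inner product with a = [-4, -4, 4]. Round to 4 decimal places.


Step 1: Compute ||x|| (intermediates to 6 decimals).
||x|| = sqrt(6.6854^2 + (-4.1125)^2 + 1.3444^2) = 7.963331
Step 2: Project.
Since ||x|| > R, scale = R/||x|| = 2/7.963331 = 0.251151, proj(x) = scale * x
proj(x) = [1.679045, -1.032858, 0.337647]
Step 3: Dot product.
a^T * proj(x) = -4*1.679045 - 4*(-1.032858) + 4*0.337647 = -1.2342


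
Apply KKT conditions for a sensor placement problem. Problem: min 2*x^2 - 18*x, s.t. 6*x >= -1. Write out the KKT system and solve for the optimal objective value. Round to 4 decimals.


Step 1: Try lambda = 0 (constraint inactive).
Stationarity: 2*2*x - 18 = 0
x* = 18/(2*2) = 4.5
Check constraint: 6*4.5 = 27.0 >= -1 -- satisfied.
Step 2: Compute optimal value.
f(x*) = 2*4.5^2 - 18*4.5 = -40.5


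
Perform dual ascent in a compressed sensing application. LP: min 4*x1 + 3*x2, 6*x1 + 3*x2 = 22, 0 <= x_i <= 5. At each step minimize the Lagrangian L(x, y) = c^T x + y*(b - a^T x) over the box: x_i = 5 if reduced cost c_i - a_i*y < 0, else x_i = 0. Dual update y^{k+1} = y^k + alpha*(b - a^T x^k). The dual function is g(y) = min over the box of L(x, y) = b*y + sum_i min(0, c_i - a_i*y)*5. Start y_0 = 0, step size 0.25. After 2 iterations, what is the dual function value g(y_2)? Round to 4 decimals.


Dual ascent for LP: min 4*x1 + 3*x2, 6*x1 + 3*x2 = 22, 0 <= x_i <= 5
Step 1: y^k = 0.0, reduced costs: (4.0, 3.0)
  x^k = (0.0, 0.0), subgradient = b - a^T x = 22.0
  y^{k+1} = 0.0 + 0.25*22.0 = 5.5
Step 2: y^k = 5.5, reduced costs: (-29.0, -13.5)
  x^k = (5.0, 5.0), subgradient = b - a^T x = -23.0
  y^{k+1} = 5.5 + 0.25*-23.0 = -0.25
Dual objective at y_2 = -0.25: reduced costs (5.5, 3.75), box minimizer x = (0.0, 0.0)
g(y_2) = b*y + (c1 - a1*y)*x1 + (c2 - a2*y)*x2 = 22*(-0.25) + 5.5*0.0 + 3.75*0.0 = -5.5 + 0.0 + 0.0 = -5.5


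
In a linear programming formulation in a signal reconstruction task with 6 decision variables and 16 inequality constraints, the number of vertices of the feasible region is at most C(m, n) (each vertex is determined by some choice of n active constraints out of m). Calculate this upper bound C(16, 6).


Each vertex corresponds to some choice of n active constraints out of m, so the number of vertices is at most C(m, n) = m! / (n!(m-n)!).
m = 16, n = 6
Numerator: 16 * 15 * 14 * 13 * 12 * 11
Denominator: 6! = 720
C(16, 6) = 8008


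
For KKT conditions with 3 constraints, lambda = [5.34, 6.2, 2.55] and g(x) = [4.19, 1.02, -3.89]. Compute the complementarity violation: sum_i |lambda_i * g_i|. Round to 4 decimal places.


KKT complementary slackness check:
lambda_1 * g_1 = 5.34 * 4.19 = 22.3746
lambda_2 * g_2 = 6.2 * 1.02 = 6.324
lambda_3 * g_3 = 2.55 * -3.89 = -9.9195
Total violation = 22.3746 + 6.324 + 9.9195 = 38.6181


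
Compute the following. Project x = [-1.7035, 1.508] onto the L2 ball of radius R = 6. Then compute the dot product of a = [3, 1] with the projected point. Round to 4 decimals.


Step 1: Compute ||x|| (intermediates to 6 decimals).
||x|| = sqrt((-1.7035)^2 + 1.508^2) = 2.275077
Step 2: Project.
Since ||x|| <= R, proj = x (no scaling needed).
proj(x) = [-1.7035, 1.508]
Step 3: Dot product.
a^T * proj(x) = 3*(-1.7035) + 1*1.508 = -3.6025


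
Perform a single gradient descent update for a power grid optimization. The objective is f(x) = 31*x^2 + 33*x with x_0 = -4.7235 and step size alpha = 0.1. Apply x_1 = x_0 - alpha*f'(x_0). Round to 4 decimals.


We compute the gradient at x_0 and apply the update.
f'(x) = 62*x + 33
f'(-4.7235) = 62*-4.7235 + 33 = -259.857
x_1 = -4.7235 - 0.1*-259.857 = 21.2622


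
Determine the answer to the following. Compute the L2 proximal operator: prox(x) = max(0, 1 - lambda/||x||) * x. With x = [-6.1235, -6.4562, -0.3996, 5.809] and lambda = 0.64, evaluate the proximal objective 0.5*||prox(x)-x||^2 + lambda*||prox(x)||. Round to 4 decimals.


Step 1: Compute ||x||.
||x|| = 10.6341
Step 2: Compute scaling factor.
scale = max(0, 1 - 0.64/10.6341) = 0.9398
Step 3: prox(x) = [-5.755, -6.0676, -0.3756, 5.4594]
||prox(x)|| = 9.9941
Step 4: Proximal objective.
0.5*||prox-x||^2 = 0.2048
lambda*||prox|| = 6.3962
Total = 6.601


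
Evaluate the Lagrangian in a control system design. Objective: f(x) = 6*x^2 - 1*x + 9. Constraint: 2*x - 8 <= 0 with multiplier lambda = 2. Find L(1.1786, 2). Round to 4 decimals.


Step 1: Evaluate f(x).
f(1.1786) = 6*1.1786^2 - 1*1.1786 + 9 = 16.156
Step 2: Evaluate g(x).
g(1.1786) = 2*1.1786 - 8 = -5.6428
Step 3: Compute Lagrangian.
L = 16.156 + 2*-5.6428 = 4.8704


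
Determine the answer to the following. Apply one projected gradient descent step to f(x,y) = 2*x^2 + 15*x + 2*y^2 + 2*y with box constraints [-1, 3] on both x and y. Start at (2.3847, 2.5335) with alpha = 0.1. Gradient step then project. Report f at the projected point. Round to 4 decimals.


Step 1: Compute gradient at (2.3847, 2.5335).
grad_x = 2*2*2.3847 + 15 = 24.5388
grad_y = 2*2*2.5335 + 2 = 12.134
Step 2: Gradient step.
x_raw = 2.3847 - 0.1*24.5388 = -0.0692
y_raw = 2.5335 - 0.1*12.134 = 1.3201
Step 3: Project onto [-1, 3].
x_proj = clip(-0.0692) = -0.0692
y_proj = clip(1.3201) = 1.3201
Step 4: Evaluate f.
f(-0.0692, 1.3201) = 5.0974


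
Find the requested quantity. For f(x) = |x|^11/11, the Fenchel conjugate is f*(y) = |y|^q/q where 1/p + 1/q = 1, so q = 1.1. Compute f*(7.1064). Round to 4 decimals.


The conjugate exponent q satisfies 1/p + 1/q = 1.
p = 11, so q = 11/(11 - 1) = 1.1
|y|^q = 7.1064^1.1 = 8.646
f*(7.1064) = 8.646 / 1.1 = 7.86


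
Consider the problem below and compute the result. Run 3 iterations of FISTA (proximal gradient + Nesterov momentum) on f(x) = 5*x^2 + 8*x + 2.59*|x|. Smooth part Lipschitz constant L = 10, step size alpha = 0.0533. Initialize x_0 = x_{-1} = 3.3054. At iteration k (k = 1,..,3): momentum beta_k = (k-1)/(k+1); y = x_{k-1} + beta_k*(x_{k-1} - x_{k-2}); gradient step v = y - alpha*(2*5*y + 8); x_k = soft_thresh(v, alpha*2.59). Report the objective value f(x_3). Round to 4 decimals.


FISTA on f(x) = 5*x^2 + 8*x + 2.59*|x|
L = 10, alpha = 0.0533
Iteration 1: beta = 0.0, y = 3.3054 + 0.0*(3.3054 - 3.3054) = 3.3054
  grad(y) = 41.054, v = y - alpha*grad = 1.1172
  prox(v) = soft_thresh(1.1172, 0.138) = 0.9792
Iteration 2: beta = 0.3333, y = 0.9792 + 0.3333*(0.9792 - 3.3054) = 0.2038
  grad(y) = 10.0377, v = y - alpha*grad = -0.3312
  prox(v) = soft_thresh(-0.3312, 0.138) = -0.1932
Iteration 3: beta = 0.5, y = -0.1932 + 0.5*(-0.1932 - 0.9792) = -0.7794
  grad(y) = 0.2062, v = y - alpha*grad = -0.7904
  prox(v) = soft_thresh(-0.7904, 0.138) = -0.6523
f(x_3) = 5*(-0.6523)^2 + 8*(-0.6523) + 2.59*|-0.6523| = -1.4014


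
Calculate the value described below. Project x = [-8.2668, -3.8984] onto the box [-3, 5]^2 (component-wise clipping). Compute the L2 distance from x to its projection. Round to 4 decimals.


Project each component onto [-3, 5].
clip(-8.2668) = -3.0, clip(-3.8984) = -3.0
Projection = [-3.0, -3.0]
Squared diffs: [27.7392, 0.8071]
Distance = sqrt(28.5463) = 5.3429


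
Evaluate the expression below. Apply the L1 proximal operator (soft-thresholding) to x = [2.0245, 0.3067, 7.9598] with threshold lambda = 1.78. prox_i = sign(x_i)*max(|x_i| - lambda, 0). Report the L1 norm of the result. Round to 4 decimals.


Soft-thresholding with lambda = 1.78:
prox(2.0245) = sign(2.0245)*max(|2.0245| - 1.78, 0) = 0.2445
prox(0.3067) = sign(0.3067)*max(|0.3067| - 1.78, 0) = 0.0
prox(7.9598) = sign(7.9598)*max(|7.9598| - 1.78, 0) = 6.1798
prox(x) = [0.2445, 0.0, 6.1798]
||prox(x)||_1 = 0.2445 + 0.0 + 6.1798 = 6.4243


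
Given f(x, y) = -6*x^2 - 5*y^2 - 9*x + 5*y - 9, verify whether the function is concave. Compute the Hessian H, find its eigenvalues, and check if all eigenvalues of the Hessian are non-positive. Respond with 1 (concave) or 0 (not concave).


The Hessian of f(x,y) = -6*x^2 - 5*y^2 - 9*x + 5*y - 9 is:
H = [[-12, 0], [0, -10]]
Trace = -12 - 10 = -22
Determinant = -12*-10 - (0)^2 = 120
Discriminant = (-22)^2 - 4*120 = 4.0
Eigenvalues: lambda_1 = -12.0, lambda_2 = -10.0
The function is concave.

1


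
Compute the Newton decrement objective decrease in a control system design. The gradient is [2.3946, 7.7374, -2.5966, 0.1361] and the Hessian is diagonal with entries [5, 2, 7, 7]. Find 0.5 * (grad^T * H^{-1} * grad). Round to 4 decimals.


Step 1: H is diagonal, so H^(-1) * g = [0.4789, 3.8687, -0.3709, 0.0194].
Step 2: g^T H^(-1) g = sum_i g_i^2 / H_ii
  = (2.3946)^2/5 + (7.7374)^2/2 + (-2.5966)^2/7 + (0.1361)^2/7
  = 1.1468 + 29.9337 + 0.9632 + 0.0026 = 32.0463
Step 3: Objective decrease = 0.5 * g^T H^(-1) g = 16.0232


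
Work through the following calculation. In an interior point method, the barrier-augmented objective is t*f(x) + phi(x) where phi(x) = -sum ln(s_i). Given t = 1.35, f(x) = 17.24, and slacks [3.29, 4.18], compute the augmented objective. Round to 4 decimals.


Step 1: Compute log-barrier.
ln values: [1.1909, 1.4303]
phi = -(1.1909 + 1.4303) = -2.6212
Step 2: Compute augmented objective.
t*f(x) = 1.35*17.24 = 23.274
Total = 23.274 - 2.6212 = 20.6528


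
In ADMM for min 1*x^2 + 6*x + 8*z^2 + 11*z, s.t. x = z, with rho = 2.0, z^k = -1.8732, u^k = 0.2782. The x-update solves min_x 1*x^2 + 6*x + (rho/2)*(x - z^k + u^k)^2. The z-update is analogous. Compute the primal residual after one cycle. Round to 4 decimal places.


ADMM iteration with rho = 2.0, z^k = -1.8732, u^k = 0.2782
Step 1: x-update.
Minimize 1*x^2 + 6*x + (2.0/2)*(x + 1.8732 + 0.2782)^2
FOC: (2*1 + 2.0)*x = -6 + 2.0*(-1.8732 - 0.2782)
x^{k+1} = -2.5757
Step 2: z-update.
Minimize 8*z^2 + 11*z + (2.0/2)*(-2.5757 - z + 0.2782)^2
FOC: (2*8 + 2.0)*z = -11 + 2.0*(-2.5757 + 0.2782)
z^{k+1} = -0.8664
Step 3: u-update.
u^{k+1} = 0.2782 - 2.5757 + 0.8664 = -1.4311
Step 4: Primal residual = |-2.5757 + 0.8664| = 1.7093


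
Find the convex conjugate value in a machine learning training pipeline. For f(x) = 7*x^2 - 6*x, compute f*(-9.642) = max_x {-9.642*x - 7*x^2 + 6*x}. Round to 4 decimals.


f*(y) = sup_x {y*x - a*x^2 - b*x} = sup_x {(y-b)*x - a*x^2}
FOC: (y - b) - 2a*x = 0 => x* = (y - b)/(2a)
x* = (-9.642 + 6)/(2*7) = -0.2601
f*(-9.642) = (y-b)^2/(4a) = (-9.642 + 6)^2/(4*7)
= 13.2642/28 = 0.4737


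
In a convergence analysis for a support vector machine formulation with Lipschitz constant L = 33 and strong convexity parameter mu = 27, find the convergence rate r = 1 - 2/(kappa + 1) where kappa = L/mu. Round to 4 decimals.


Step 1: Compute the condition number.
kappa = L/mu = 33/27 = 1.2222
Step 2: Compute the convergence rate.
r = 1 - 2/(kappa + 1) = 1 - 2*mu/(L + mu) = (L - mu)/(L + mu) = 6/60 = 0.1


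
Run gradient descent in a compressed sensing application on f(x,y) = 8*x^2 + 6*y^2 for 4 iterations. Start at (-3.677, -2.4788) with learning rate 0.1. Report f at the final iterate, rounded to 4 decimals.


Gradient descent on f(x,y) = 8*x^2 + 6*y^2.
Starting point: (-3.677, -2.4788), alpha = 0.1
Step 1: grad_x = 2*8*-3.677 = -58.832, grad_y = 2*6*-2.4788 = -29.7456
  x_1 = -3.677 - 0.1*-58.832 = 2.2062
  y_1 = -2.4788 - 0.1*-29.7456 = 0.4958
Step 2: grad_x = 2*8*2.2062 = 35.2992, grad_y = 2*6*0.4958 = 5.9491
  x_2 = 2.2062 - 0.1*35.2992 = -1.3237
  y_2 = 0.4958 - 0.1*5.9491 = -0.0992
Step 3: grad_x = 2*8*-1.3237 = -21.1795, grad_y = 2*6*-0.0992 = -1.1898
  x_3 = -1.3237 - 0.1*-21.1795 = 0.7942
  y_3 = -0.0992 - 0.1*-1.1898 = 0.0198
Step 4: grad_x = 2*8*0.7942 = 12.7077, grad_y = 2*6*0.0198 = 0.238
  x_4 = 0.7942 - 0.1*12.7077 = -0.4765
  y_4 = 0.0198 - 0.1*0.238 = -0.004
f(-0.4765, -0.004) = 8*(-0.4765)^2 + 6*(-0.004)^2 = 1.8168


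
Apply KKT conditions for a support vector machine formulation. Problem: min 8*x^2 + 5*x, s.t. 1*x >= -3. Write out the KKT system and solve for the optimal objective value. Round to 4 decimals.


Step 1: Try lambda = 0 (constraint inactive).
Stationarity: 2*8*x + 5 = 0
x* = -5/(2*8) = -0.3125
Check constraint: 1*-0.3125 = -0.3125 >= -3 -- satisfied.
Step 2: Compute optimal value.
f(x*) = 8*(-0.3125)^2 + 5*(-0.3125) = -0.7813


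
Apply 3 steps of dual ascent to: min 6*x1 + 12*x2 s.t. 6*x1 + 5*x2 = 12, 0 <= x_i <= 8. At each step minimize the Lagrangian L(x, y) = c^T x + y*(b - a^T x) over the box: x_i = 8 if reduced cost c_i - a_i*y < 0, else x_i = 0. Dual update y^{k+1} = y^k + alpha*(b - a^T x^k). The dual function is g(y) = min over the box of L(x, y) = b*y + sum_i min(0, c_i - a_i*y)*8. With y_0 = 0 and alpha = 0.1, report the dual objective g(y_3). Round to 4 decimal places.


Dual ascent for LP: min 6*x1 + 12*x2, 6*x1 + 5*x2 = 12, 0 <= x_i <= 8
Step 1: y^k = 0.0, reduced costs: (6.0, 12.0)
  x^k = (0.0, 0.0), subgradient = b - a^T x = 12.0
  y^{k+1} = 0.0 + 0.1*12.0 = 1.2
Step 2: y^k = 1.2, reduced costs: (-1.2, 6.0)
  x^k = (8.0, 0.0), subgradient = b - a^T x = -36.0
  y^{k+1} = 1.2 + 0.1*-36.0 = -2.4
Step 3: y^k = -2.4, reduced costs: (20.4, 24.0)
  x^k = (0.0, 0.0), subgradient = b - a^T x = 12.0
  y^{k+1} = -2.4 + 0.1*12.0 = -1.2
Dual objective at y_3 = -1.2: reduced costs (13.2, 18.0), box minimizer x = (0.0, 0.0)
g(y_3) = b*y + (c1 - a1*y)*x1 + (c2 - a2*y)*x2 = 12*(-1.2) + 13.2*0.0 + 18.0*0.0 = -14.4 + 0.0 + 0.0 = -14.4


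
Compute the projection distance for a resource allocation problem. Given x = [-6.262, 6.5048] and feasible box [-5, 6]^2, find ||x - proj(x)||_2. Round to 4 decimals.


Project each component onto [-5, 6].
clip(-6.262) = -5.0, clip(6.5048) = 6.0
Projection = [-5.0, 6.0]
Squared diffs: [1.5926, 0.2548]
Distance = sqrt(1.8474) = 1.3592


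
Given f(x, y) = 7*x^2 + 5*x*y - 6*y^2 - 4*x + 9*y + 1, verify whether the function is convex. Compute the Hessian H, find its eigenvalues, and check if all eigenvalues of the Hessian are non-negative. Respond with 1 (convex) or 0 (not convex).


The Hessian of f(x,y) = 7*x^2 + 5*x*y - 6*y^2 - 4*x + 9*y + 1 is:
H = [[14, 5], [5, -12]]
Trace = 14 - 12 = 2
Determinant = 14*-12 - (5)^2 = -193
Discriminant = (2)^2 - 4*-193 = 776.0
Eigenvalues: lambda_1 = -12.9284, lambda_2 = 14.9284
The function is not convex.

0


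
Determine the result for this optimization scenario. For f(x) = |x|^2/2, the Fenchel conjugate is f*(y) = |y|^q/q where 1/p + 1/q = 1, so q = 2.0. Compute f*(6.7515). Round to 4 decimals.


The conjugate exponent q satisfies 1/p + 1/q = 1.
p = 2, so q = 2/(2 - 1) = 2.0
|y|^q = 6.7515^2.0 = 45.5828
f*(6.7515) = 45.5828 / 2.0 = 22.7914


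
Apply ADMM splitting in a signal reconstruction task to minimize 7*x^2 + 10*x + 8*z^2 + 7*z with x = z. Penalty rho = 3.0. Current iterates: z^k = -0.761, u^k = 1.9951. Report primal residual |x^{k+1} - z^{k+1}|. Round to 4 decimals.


ADMM iteration with rho = 3.0, z^k = -0.761, u^k = 1.9951
Step 1: x-update.
Minimize 7*x^2 + 10*x + (3.0/2)*(x + 0.761 + 1.9951)^2
FOC: (2*7 + 3.0)*x = -10 + 3.0*(-0.761 - 1.9951)
x^{k+1} = -1.0746
Step 2: z-update.
Minimize 8*z^2 + 7*z + (3.0/2)*(-1.0746 - z + 1.9951)^2
FOC: (2*8 + 3.0)*z = -7 + 3.0*(-1.0746 + 1.9951)
z^{k+1} = -0.2231
Step 3: u-update.
u^{k+1} = 1.9951 - 1.0746 + 0.2231 = 1.1436
Step 4: Primal residual = |-1.0746 + 0.2231| = 0.8515


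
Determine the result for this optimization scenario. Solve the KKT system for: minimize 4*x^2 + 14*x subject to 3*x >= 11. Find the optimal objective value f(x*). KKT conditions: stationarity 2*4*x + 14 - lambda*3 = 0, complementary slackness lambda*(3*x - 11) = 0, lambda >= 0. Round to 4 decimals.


Step 1: Try lambda = 0 (constraint inactive).
x_unc = -14/(2*4) = -1.75
Check: 3*-1.75 = -5.25 < 11 -- violated!
Step 2: Constraint must be active: 3*x = 11
x* = 11/3 = 3.6667 (rounded; the exact value 11/3 is used below)
lambda = (2*4*(11/3) + 14)/3 = 14.4444
Step 3: Compute optimal value.
f(x*) = 4*(11/3)^2 + 14*(11/3) = 105.1111


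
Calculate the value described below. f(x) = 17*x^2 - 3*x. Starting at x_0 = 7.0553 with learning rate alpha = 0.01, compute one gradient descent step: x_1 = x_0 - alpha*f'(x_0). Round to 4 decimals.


We compute the gradient at x_0 and apply the update.
f'(x) = 34*x - 3
f'(7.0553) = 34*7.0553 - 3 = 236.8802
x_1 = 7.0553 - 0.01*236.8802 = 4.6865


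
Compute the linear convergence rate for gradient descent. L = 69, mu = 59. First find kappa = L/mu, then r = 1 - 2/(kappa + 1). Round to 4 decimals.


Step 1: Compute the condition number.
kappa = L/mu = 69/59 = 1.1695
Step 2: Compute the convergence rate.
r = 1 - 2/(kappa + 1) = 1 - 2*mu/(L + mu) = (L - mu)/(L + mu) = 10/128 = 0.0781


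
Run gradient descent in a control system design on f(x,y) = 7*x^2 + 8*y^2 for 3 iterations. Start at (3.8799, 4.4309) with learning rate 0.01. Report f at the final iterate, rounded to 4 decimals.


Gradient descent on f(x,y) = 7*x^2 + 8*y^2.
Starting point: (3.8799, 4.4309), alpha = 0.01
Step 1: grad_x = 2*7*3.8799 = 54.3186, grad_y = 2*8*4.4309 = 70.8944
  x_1 = 3.8799 - 0.01*54.3186 = 3.3367
  y_1 = 4.4309 - 0.01*70.8944 = 3.722
Step 2: grad_x = 2*7*3.3367 = 46.714, grad_y = 2*8*3.722 = 59.5513
  x_2 = 3.3367 - 0.01*46.714 = 2.8696
  y_2 = 3.722 - 0.01*59.5513 = 3.1264
Step 3: grad_x = 2*7*2.8696 = 40.174, grad_y = 2*8*3.1264 = 50.0231
  x_3 = 2.8696 - 0.01*40.174 = 2.4678
  y_3 = 3.1264 - 0.01*50.0231 = 2.6262
f(2.4678, 2.6262) = 7*2.4678^2 + 8*2.6262^2 = 97.8073


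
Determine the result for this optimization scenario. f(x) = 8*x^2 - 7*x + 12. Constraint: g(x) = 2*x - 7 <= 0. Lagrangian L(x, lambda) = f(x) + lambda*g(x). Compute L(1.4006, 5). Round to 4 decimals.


Step 1: Evaluate f(x).
f(1.4006) = 8*1.4006^2 - 7*1.4006 + 12 = 17.8892
Step 2: Evaluate g(x).
g(1.4006) = 2*1.4006 - 7 = -4.1988
Step 3: Compute Lagrangian.
L = 17.8892 + 5*-4.1988 = -3.1048


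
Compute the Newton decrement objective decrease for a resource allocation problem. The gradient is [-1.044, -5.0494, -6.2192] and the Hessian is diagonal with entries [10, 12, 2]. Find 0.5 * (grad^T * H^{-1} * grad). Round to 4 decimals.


Step 1: H is diagonal, so H^(-1) * g = [-0.1044, -0.4208, -3.1096].
Step 2: g^T H^(-1) g = sum_i g_i^2 / H_ii
  = (-1.044)^2/10 + (-5.0494)^2/12 + (-6.2192)^2/2
  = 0.109 + 2.1247 + 19.3392 = 21.5729
Step 3: Objective decrease = 0.5 * g^T H^(-1) g = 10.7865


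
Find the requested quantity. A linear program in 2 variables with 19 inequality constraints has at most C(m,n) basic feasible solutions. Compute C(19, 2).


Each vertex corresponds to some choice of n active constraints out of m, so the number of vertices is at most C(m, n) = m! / (n!(m-n)!).
m = 19, n = 2
Numerator: 19 * 18
Denominator: 2! = 2
C(19, 2) = 171


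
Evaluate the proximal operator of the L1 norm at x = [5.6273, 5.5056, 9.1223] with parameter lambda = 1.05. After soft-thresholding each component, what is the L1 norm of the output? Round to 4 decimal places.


Soft-thresholding with lambda = 1.05:
prox(5.6273) = sign(5.6273)*max(|5.6273| - 1.05, 0) = 4.5773
prox(5.5056) = sign(5.5056)*max(|5.5056| - 1.05, 0) = 4.4556
prox(9.1223) = sign(9.1223)*max(|9.1223| - 1.05, 0) = 8.0723
prox(x) = [4.5773, 4.4556, 8.0723]
||prox(x)||_1 = 4.5773 + 4.4556 + 8.0723 = 17.1052


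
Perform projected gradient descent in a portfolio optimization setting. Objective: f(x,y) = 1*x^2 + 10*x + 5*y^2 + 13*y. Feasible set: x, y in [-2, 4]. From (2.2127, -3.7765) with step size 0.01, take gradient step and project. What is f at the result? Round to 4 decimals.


Step 1: Compute gradient at (2.2127, -3.7765).
grad_x = 2*1*2.2127 + 10 = 14.4254
grad_y = 2*5*-3.7765 + 13 = -24.765
Step 2: Gradient step.
x_raw = 2.2127 - 0.01*14.4254 = 2.0684
y_raw = -3.7765 - 0.01*-24.765 = -3.5289
Step 3: Project onto [-2, 4].
x_proj = clip(2.0684) = 2.0684
y_proj = clip(-3.5289) = -2.0
Step 4: Evaluate f.
f(2.0684, -2.0) = 18.9629


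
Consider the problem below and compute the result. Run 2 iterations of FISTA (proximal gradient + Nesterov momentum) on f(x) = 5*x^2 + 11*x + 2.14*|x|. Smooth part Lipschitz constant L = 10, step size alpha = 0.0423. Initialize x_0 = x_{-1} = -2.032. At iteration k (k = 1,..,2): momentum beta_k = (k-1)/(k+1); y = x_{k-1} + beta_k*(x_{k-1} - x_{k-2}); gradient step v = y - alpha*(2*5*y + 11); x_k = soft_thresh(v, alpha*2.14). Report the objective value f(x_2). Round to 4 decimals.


FISTA on f(x) = 5*x^2 + 11*x + 2.14*|x|
L = 10, alpha = 0.0423
Iteration 1: beta = 0.0, y = -2.032 + 0.0*(-2.032 + 2.032) = -2.032
  grad(y) = -9.32, v = y - alpha*grad = -1.6378
  prox(v) = soft_thresh(-1.6378, 0.0905) = -1.5472
Iteration 2: beta = 0.3333, y = -1.5472 + 0.3333*(-1.5472 + 2.032) = -1.3857
  grad(y) = -2.8566, v = y - alpha*grad = -1.2648
  prox(v) = soft_thresh(-1.2648, 0.0905) = -1.1743
f(x_2) = 5*(-1.1743)^2 + 11*(-1.1743) + 2.14*|-1.1743| = -3.5094


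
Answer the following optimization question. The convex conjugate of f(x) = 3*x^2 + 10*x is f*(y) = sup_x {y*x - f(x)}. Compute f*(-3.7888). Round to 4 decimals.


f*(y) = sup_x {y*x - a*x^2 - b*x} = sup_x {(y-b)*x - a*x^2}
FOC: (y - b) - 2a*x = 0 => x* = (y - b)/(2a)
x* = (-3.7888 - 10)/(2*3) = -2.2981
f*(-3.7888) = (y-b)^2/(4a) = (-3.7888 - 10)^2/(4*3)
= 190.131/12 = 15.8443


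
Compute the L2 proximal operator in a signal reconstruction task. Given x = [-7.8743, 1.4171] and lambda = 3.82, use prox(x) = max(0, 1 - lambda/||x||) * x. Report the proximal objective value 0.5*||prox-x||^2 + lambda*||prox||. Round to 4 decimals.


Step 1: Compute ||x||.
||x|| = 8.0008
Step 2: Compute scaling factor.
scale = max(0, 1 - 3.82/8.0008) = 0.5225
Step 3: prox(x) = [-4.1147, 0.7405]
||prox(x)|| = 4.1808
Step 4: Proximal objective.
0.5*||prox-x||^2 = 7.2962
lambda*||prox|| = 15.9707
Total = 23.2668


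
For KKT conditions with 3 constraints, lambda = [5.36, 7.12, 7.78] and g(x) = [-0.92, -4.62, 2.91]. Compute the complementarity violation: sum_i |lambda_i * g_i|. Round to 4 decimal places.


KKT complementary slackness check:
lambda_1 * g_1 = 5.36 * -0.92 = -4.9312
lambda_2 * g_2 = 7.12 * -4.62 = -32.8944
lambda_3 * g_3 = 7.78 * 2.91 = 22.6398
Total violation = 4.9312 + 32.8944 + 22.6398 = 60.4654


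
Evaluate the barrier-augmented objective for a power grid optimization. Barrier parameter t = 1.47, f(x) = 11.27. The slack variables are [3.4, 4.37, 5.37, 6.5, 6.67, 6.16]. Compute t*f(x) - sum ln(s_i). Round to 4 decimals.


Step 1: Compute log-barrier.
ln values: [1.2238, 1.4748, 1.6808, 1.8718, 1.8976, 1.8181]
phi = -(1.2238 + 1.4748 + 1.6808 + 1.8718 + 1.8976 + 1.8181) = -9.9669
Step 2: Compute augmented objective.
t*f(x) = 1.47*11.27 = 16.5669
Total = 16.5669 - 9.9669 = 6.6


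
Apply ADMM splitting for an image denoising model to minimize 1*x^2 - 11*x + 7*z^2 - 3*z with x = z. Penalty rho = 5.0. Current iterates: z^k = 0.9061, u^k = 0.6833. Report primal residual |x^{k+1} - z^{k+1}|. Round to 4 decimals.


ADMM iteration with rho = 5.0, z^k = 0.9061, u^k = 0.6833
Step 1: x-update.
Minimize 1*x^2 - 11*x + (5.0/2)*(x - 0.9061 + 0.6833)^2
FOC: (2*1 + 5.0)*x = 11 + 5.0*(0.9061 - 0.6833)
x^{k+1} = 1.7306
Step 2: z-update.
Minimize 7*z^2 - 3*z + (5.0/2)*(1.7306 - z + 0.6833)^2
FOC: (2*7 + 5.0)*z = 3 + 5.0*(1.7306 + 0.6833)
z^{k+1} = 0.7931
Step 3: u-update.
u^{k+1} = 0.6833 + 1.7306 - 0.7931 = 1.6207
Step 4: Primal residual = |1.7306 - 0.7931| = 0.9374


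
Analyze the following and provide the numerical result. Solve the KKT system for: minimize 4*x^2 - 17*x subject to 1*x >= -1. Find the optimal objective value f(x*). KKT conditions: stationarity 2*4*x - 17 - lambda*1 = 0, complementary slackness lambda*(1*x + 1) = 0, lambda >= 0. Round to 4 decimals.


Step 1: Try lambda = 0 (constraint inactive).
Stationarity: 2*4*x - 17 = 0
x* = 17/(2*4) = 2.125
Check constraint: 1*2.125 = 2.125 >= -1 -- satisfied.
Step 2: Compute optimal value.
f(x*) = 4*2.125^2 - 17*2.125 = -18.0625


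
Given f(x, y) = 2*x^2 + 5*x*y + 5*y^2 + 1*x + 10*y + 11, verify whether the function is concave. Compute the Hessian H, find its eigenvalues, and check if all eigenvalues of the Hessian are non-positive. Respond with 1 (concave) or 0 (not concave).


The Hessian of f(x,y) = 2*x^2 + 5*x*y + 5*y^2 + 1*x + 10*y + 11 is:
H = [[4, 5], [5, 10]]
Trace = 4 + 10 = 14
Determinant = 4*10 - (5)^2 = 15
Discriminant = (14)^2 - 4*15 = 136.0
Eigenvalues: lambda_1 = 1.169, lambda_2 = 12.831
The function is not concave.

0


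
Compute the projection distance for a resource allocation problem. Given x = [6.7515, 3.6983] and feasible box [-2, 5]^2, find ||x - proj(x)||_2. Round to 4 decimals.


Project each component onto [-2, 5].
clip(6.7515) = 5.0, clip(3.6983) = 3.6983
Projection = [5.0, 3.6983]
Squared diffs: [3.0678, 0.0]
Distance = sqrt(3.0678) = 1.7515


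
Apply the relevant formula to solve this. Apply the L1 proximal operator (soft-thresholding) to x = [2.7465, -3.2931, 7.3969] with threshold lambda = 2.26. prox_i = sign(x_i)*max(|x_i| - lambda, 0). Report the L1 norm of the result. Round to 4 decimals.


Soft-thresholding with lambda = 2.26:
prox(2.7465) = sign(2.7465)*max(|2.7465| - 2.26, 0) = 0.4865
prox(-3.2931) = sign(-3.2931)*max(|-3.2931| - 2.26, 0) = -1.0331
prox(7.3969) = sign(7.3969)*max(|7.3969| - 2.26, 0) = 5.1369
prox(x) = [0.4865, -1.0331, 5.1369]
||prox(x)||_1 = 0.4865 + 1.0331 + 5.1369 = 6.6565


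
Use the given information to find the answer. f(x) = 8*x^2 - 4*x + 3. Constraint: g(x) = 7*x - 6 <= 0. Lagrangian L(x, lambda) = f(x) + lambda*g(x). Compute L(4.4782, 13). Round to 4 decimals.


Step 1: Evaluate f(x).
f(4.4782) = 8*4.4782^2 - 4*4.4782 + 3 = 145.5214
Step 2: Evaluate g(x).
g(4.4782) = 7*4.4782 - 6 = 25.3474
Step 3: Compute Lagrangian.
L = 145.5214 + 13*25.3474 = 475.0376


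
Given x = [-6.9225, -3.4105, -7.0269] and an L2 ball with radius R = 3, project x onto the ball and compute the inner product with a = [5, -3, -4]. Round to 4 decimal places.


Step 1: Compute ||x|| (intermediates to 6 decimals).
||x|| = sqrt((-6.9225)^2 + (-3.4105)^2 + (-7.0269)^2) = 10.436946
Step 2: Project.
Since ||x|| > R, scale = R/||x|| = 3/10.436946 = 0.28744, proj(x) = scale * x
proj(x) = [-1.989803, -0.980314, -2.019812]
Step 3: Dot product.
a^T * proj(x) = 5*(-1.989803) - 3*(-0.980314) - 4*(-2.019812) = 1.0712


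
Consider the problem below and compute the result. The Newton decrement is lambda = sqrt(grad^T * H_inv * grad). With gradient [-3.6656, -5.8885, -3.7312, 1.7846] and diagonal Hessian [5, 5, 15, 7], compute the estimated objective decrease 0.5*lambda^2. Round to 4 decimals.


Step 1: H is diagonal, so H^(-1) * g = [-0.7331, -1.1777, -0.2487, 0.2549].
Step 2: g^T H^(-1) g = sum_i g_i^2 / H_ii
  = (-3.6656)^2/5 + (-5.8885)^2/5 + (-3.7312)^2/15 + (1.7846)^2/7
  = 2.6873 + 6.9349 + 0.9281 + 0.455 = 11.0053
Step 3: Objective decrease = 0.5 * g^T H^(-1) g = 5.5027


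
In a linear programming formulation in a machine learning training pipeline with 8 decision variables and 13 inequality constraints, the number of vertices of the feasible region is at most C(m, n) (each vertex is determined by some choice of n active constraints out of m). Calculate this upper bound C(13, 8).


Each vertex corresponds to some choice of n active constraints out of m, so the number of vertices is at most C(m, n) = m! / (n!(m-n)!).
m = 13, n = 8
Numerator: 13 * 12 * 11 * 10 * 9 * 8 * 7 * 6
Denominator: 8! = 40320
C(13, 8) = 1287


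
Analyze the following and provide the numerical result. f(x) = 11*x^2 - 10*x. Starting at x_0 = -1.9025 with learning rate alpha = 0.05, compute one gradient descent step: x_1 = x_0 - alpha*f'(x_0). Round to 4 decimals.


We compute the gradient at x_0 and apply the update.
f'(x) = 22*x - 10
f'(-1.9025) = 22*-1.9025 - 10 = -51.855
x_1 = -1.9025 - 0.05*-51.855 = 0.6903


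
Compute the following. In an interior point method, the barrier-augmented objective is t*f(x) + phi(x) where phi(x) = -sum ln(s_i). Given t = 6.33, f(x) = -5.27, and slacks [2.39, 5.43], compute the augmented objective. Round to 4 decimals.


Step 1: Compute log-barrier.
ln values: [0.8713, 1.6919]
phi = -(0.8713 + 1.6919) = -2.5632
Step 2: Compute augmented objective.
t*f(x) = 6.33*-5.27 = -33.3591
Total = -33.3591 - 2.5632 = -35.9223


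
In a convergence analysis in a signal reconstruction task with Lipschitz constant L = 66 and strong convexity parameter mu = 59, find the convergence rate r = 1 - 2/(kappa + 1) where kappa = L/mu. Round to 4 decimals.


Step 1: Compute the condition number.
kappa = L/mu = 66/59 = 1.1186
Step 2: Compute the convergence rate.
r = 1 - 2/(kappa + 1) = 1 - 2*mu/(L + mu) = (L - mu)/(L + mu) = 7/125 = 0.056


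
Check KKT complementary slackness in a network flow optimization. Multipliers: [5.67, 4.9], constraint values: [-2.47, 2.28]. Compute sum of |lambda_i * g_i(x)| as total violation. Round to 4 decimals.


KKT complementary slackness check:
lambda_1 * g_1 = 5.67 * -2.47 = -14.0049
lambda_2 * g_2 = 4.9 * 2.28 = 11.172
Total violation = 14.0049 + 11.172 = 25.1769


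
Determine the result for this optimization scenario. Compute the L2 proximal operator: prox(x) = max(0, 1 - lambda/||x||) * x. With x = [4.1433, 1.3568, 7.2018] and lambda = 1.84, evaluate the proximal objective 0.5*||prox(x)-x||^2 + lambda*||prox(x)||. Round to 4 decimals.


Step 1: Compute ||x||.
||x|| = 8.4187
Step 2: Compute scaling factor.
scale = max(0, 1 - 1.84/8.4187) = 0.7814
Step 3: prox(x) = [3.2377, 1.0603, 5.6278]
||prox(x)|| = 6.5787
Step 4: Proximal objective.
0.5*||prox-x||^2 = 1.6928
lambda*||prox|| = 12.1048
Total = 13.7975


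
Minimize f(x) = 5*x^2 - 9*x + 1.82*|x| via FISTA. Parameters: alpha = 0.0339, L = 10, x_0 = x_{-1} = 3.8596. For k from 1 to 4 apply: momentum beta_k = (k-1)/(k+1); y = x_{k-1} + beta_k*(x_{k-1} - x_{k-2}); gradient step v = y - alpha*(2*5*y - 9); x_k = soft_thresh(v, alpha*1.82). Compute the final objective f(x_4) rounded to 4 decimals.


FISTA on f(x) = 5*x^2 - 9*x + 1.82*|x|
L = 10, alpha = 0.0339
Iteration 1: beta = 0.0, y = 3.8596 + 0.0*(3.8596 - 3.8596) = 3.8596
  grad(y) = 29.596, v = y - alpha*grad = 2.8563
  prox(v) = soft_thresh(2.8563, 0.0617) = 2.7946
Iteration 2: beta = 0.3333, y = 2.7946 + 0.3333*(2.7946 - 3.8596) = 2.4396
  grad(y) = 15.396, v = y - alpha*grad = 1.9177
  prox(v) = soft_thresh(1.9177, 0.0617) = 1.856
Iteration 3: beta = 0.5, y = 1.856 + 0.5*(1.856 - 2.7946) = 1.3867
  grad(y) = 4.8666, v = y - alpha*grad = 1.2217
  prox(v) = soft_thresh(1.2217, 0.0617) = 1.16
Iteration 4: beta = 0.6, y = 1.16 + 0.6*(1.16 - 1.856) = 0.7424
  grad(y) = -1.5761, v = y - alpha*grad = 0.7958
  prox(v) = soft_thresh(0.7958, 0.0617) = 0.7341
f(x_4) = 5*0.7341^2 - 9*0.7341 + 1.82*|0.7341| = -2.5763


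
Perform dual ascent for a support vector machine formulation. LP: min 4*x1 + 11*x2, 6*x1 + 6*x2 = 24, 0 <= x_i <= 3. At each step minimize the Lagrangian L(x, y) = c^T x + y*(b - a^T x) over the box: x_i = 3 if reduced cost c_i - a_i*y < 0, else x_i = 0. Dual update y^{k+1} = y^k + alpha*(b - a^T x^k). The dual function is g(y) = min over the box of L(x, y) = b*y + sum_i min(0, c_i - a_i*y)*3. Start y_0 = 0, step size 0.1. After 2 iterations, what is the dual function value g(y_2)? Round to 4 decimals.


Dual ascent for LP: min 4*x1 + 11*x2, 6*x1 + 6*x2 = 24, 0 <= x_i <= 3
Step 1: y^k = 0.0, reduced costs: (4.0, 11.0)
  x^k = (0.0, 0.0), subgradient = b - a^T x = 24.0
  y^{k+1} = 0.0 + 0.1*24.0 = 2.4
Step 2: y^k = 2.4, reduced costs: (-10.4, -3.4)
  x^k = (3.0, 3.0), subgradient = b - a^T x = -12.0
  y^{k+1} = 2.4 + 0.1*-12.0 = 1.2
Dual objective at y_2 = 1.2: reduced costs (-3.2, 3.8), box minimizer x = (3.0, 0.0)
g(y_2) = b*y + (c1 - a1*y)*x1 + (c2 - a2*y)*x2 = 24*1.2 + (-3.2)*3.0 + 3.8*0.0 = 28.8 - 9.6 + 0.0 = 19.2


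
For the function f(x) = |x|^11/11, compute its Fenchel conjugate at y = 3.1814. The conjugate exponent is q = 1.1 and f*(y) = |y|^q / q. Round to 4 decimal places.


The conjugate exponent q satisfies 1/p + 1/q = 1.
p = 11, so q = 11/(11 - 1) = 1.1
|y|^q = 3.1814^1.1 = 3.5717
f*(3.1814) = 3.5717 / 1.1 = 3.247


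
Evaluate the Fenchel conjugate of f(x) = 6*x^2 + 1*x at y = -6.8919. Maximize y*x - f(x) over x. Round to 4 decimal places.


f*(y) = sup_x {y*x - a*x^2 - b*x} = sup_x {(y-b)*x - a*x^2}
FOC: (y - b) - 2a*x = 0 => x* = (y - b)/(2a)
x* = (-6.8919 - 1)/(2*6) = -0.6577
f*(-6.8919) = (y-b)^2/(4a) = (-6.8919 - 1)^2/(4*6)
= 62.2821/24 = 2.5951


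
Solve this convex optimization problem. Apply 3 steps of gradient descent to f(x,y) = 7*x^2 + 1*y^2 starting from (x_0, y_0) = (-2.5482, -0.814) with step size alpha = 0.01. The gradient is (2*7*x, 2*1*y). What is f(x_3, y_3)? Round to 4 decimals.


Gradient descent on f(x,y) = 7*x^2 + 1*y^2.
Starting point: (-2.5482, -0.814), alpha = 0.01
Step 1: grad_x = 2*7*-2.5482 = -35.6748, grad_y = 2*1*-0.814 = -1.628
  x_1 = -2.5482 - 0.01*-35.6748 = -2.1915
  y_1 = -0.814 - 0.01*-1.628 = -0.7977
Step 2: grad_x = 2*7*-2.1915 = -30.6803, grad_y = 2*1*-0.7977 = -1.5954
  x_2 = -2.1915 - 0.01*-30.6803 = -1.8846
  y_2 = -0.7977 - 0.01*-1.5954 = -0.7818
Step 3: grad_x = 2*7*-1.8846 = -26.3851, grad_y = 2*1*-0.7818 = -1.5635
  x_3 = -1.8846 - 0.01*-26.3851 = -1.6208
  y_3 = -0.7818 - 0.01*-1.5635 = -0.7661
f(-1.6208, -0.7661) = 7*(-1.6208)^2 + 1*(-0.7661)^2 = 18.9759


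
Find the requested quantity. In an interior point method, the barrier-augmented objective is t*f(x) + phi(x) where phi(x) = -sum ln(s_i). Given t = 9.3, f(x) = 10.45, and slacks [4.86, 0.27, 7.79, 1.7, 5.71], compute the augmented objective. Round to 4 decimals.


Step 1: Compute log-barrier.
ln values: [1.581, -1.3093, 2.0528, 0.5306, 1.7422]
phi = -(1.581 - 1.3093 + 2.0528 + 0.5306 + 1.7422) = -4.5974
Step 2: Compute augmented objective.
t*f(x) = 9.3*10.45 = 97.185
Total = 97.185 - 4.5974 = 92.5876


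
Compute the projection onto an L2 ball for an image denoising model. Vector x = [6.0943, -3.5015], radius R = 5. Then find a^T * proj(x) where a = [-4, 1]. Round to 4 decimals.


Step 1: Compute ||x|| (intermediates to 6 decimals).
||x|| = sqrt(6.0943^2 + (-3.5015)^2) = 7.028584
Step 2: Project.
Since ||x|| > R, scale = R/||x|| = 5/7.028584 = 0.711381, proj(x) = scale * x
proj(x) = [4.335369, -2.490901]
Step 3: Dot product.
a^T * proj(x) = -4*4.335369 + 1*(-2.490901) = -19.8324


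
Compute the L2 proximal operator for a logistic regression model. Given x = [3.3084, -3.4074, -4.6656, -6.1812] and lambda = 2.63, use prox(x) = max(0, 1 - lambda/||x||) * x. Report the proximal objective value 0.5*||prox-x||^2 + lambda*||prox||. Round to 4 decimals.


Step 1: Compute ||x||.
||x|| = 9.0847
Step 2: Compute scaling factor.
scale = max(0, 1 - 2.63/9.0847) = 0.7105
Step 3: prox(x) = [2.3506, -2.421, -3.3149, -4.3917]
||prox(x)|| = 6.4547
Step 4: Proximal objective.
0.5*||prox-x||^2 = 3.4585
lambda*||prox|| = 16.9759
Total = 20.4342


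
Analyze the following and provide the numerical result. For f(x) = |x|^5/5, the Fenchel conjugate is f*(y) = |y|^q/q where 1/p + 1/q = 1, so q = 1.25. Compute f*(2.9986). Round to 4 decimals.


The conjugate exponent q satisfies 1/p + 1/q = 1.
p = 5, so q = 5/(5 - 1) = 1.25
|y|^q = 2.9986^1.25 = 3.9459
f*(2.9986) = 3.9459 / 1.25 = 3.1567


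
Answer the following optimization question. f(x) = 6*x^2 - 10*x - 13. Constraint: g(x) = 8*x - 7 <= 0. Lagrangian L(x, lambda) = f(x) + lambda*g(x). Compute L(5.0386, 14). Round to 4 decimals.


Step 1: Evaluate f(x).
f(5.0386) = 6*5.0386^2 - 10*5.0386 - 13 = 88.9389
Step 2: Evaluate g(x).
g(5.0386) = 8*5.0386 - 7 = 33.3088
Step 3: Compute Lagrangian.
L = 88.9389 + 14*33.3088 = 555.2621


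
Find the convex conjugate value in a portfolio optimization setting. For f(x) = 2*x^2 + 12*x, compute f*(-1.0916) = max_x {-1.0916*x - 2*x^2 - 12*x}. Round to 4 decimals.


f*(y) = sup_x {y*x - a*x^2 - b*x} = sup_x {(y-b)*x - a*x^2}
FOC: (y - b) - 2a*x = 0 => x* = (y - b)/(2a)
x* = (-1.0916 - 12)/(2*2) = -3.2729
f*(-1.0916) = (y-b)^2/(4a) = (-1.0916 - 12)^2/(4*2)
= 171.39/8 = 21.4237
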